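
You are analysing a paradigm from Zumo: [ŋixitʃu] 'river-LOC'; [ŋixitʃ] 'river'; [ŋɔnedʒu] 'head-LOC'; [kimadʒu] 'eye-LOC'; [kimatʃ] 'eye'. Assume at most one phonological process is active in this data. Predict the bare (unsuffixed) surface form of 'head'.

[ŋɔnetʃ]

The root 'eye' surfaces as [kimadʒu] and [kimatʃ], with a stem-final [dʒ] ~ [tʃ] alternation.
The stem 'river' ([ŋixitʃu], [ŋixitʃ]) shows [tʃ] unchanged in both environments, so [tʃ] cannot be basic with [dʒ] derived before the LOC suffix.
So /dʒ/ is underlying, and a rule of word-final obstruent devoicing — voiced obstruents become voiceless word-finally — gives [tʃ].
The one attested form of 'head', [ŋɔnedʒu], shows underlying /ŋɔnedʒ/. Applying the same rule word-finally gives [ŋɔnetʃ].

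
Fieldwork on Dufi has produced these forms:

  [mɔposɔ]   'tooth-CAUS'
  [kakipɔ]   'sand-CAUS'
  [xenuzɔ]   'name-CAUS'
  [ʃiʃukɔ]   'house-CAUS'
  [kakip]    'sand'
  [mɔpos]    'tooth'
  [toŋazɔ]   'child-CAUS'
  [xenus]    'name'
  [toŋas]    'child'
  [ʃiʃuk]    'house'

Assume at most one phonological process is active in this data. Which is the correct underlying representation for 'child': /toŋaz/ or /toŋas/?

The root 'child' surfaces as [toŋas] and [toŋazɔ], with a stem-final [s] ~ [z] alternation.
Compare 'tooth', with invariant [s] in [mɔpos] and [mɔposɔ]: an analysis with underlying /s/ and a rule producing [z] before the CAUS suffix would wrongly predict alternation here too.
The underlying segment must be /z/; voiced obstruents become voiceless word-finally, yielding [s] there.

/toŋaz/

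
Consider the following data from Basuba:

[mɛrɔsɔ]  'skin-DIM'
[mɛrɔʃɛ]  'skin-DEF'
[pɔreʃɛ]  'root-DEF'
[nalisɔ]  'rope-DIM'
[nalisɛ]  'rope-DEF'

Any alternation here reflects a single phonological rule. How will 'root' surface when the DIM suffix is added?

'skin' shows [s] ~ [ʃ] at the end of the stem ([mɛrɔsɔ] vs [mɛrɔʃɛ]).
Compare 'rope', with invariant [s] in [nalisɔ] and [nalisɛ]: an analysis with underlying /s/ and a rule producing [ʃ] before the DEF suffix would wrongly predict alternation here too.
So /ʃ/ is underlying, and a rule of depalatalization — palato-alveolar /ʃ/ becomes [s] when no front vowel follows — gives [s].
From [pɔreʃɛ] the stem 'root' is /pɔreʃ/; when no front vowel follows this yields [pɔresɔ].

[pɔresɔ]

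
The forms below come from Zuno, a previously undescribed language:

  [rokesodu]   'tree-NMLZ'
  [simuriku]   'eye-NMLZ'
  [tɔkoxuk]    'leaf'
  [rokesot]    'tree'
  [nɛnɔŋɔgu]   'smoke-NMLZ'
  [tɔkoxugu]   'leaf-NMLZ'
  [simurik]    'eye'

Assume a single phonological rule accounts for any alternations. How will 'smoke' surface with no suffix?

[nɛnɔŋɔk]

'leaf' shows [k] ~ [g] at the end of the stem ([tɔkoxuk] vs [tɔkoxugu]).
The stem 'eye' ([simurik], [simuriku]) shows [k] unchanged in both environments, so [k] cannot be basic with [g] derived before the NMLZ suffix.
The alternation reflects word-final obstruent devoicing: voiced obstruents become voiceless word-finally. /g/ is underlying.
The one attested form of 'smoke', [nɛnɔŋɔgu], shows underlying /nɛnɔŋɔg/. Applying the same rule word-finally gives [nɛnɔŋɔk].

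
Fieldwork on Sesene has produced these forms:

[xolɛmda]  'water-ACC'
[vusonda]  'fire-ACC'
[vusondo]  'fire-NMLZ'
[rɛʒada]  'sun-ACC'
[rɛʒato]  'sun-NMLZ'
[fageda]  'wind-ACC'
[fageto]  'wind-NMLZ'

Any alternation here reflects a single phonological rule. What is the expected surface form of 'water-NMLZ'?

[xolɛmdo]

The NMLZ suffix surfaces as [-do] and [-to], depending on the final segment of the stem.
The ACC suffix, which begins with [d], is invariant after every stem; so [d] is not altered by any rule here.
The NMLZ suffix is therefore /-to/ underlyingly, with post-nasal voicing: voiceless stops become voiced after a nasal.
After 'water', which ends in a nasal, the suffix surfaces as [-do], giving [xolɛmdo].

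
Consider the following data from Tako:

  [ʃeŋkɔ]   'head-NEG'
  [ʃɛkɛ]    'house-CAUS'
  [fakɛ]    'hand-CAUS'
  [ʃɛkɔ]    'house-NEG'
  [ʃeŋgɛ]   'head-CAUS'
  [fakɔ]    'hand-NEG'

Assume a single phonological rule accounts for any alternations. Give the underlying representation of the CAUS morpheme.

The CAUS suffix surfaces as [-gɛ] and [-kɛ], depending on the final segment of the stem.
The NEG suffix, which begins with [k], is invariant after every stem; so [k] is not altered by any rule here.
The CAUS suffix is therefore /-gɛ/ underlyingly, with post-vocalic devoicing: voiced stops become voiceless after a vowel.

/-gɛ/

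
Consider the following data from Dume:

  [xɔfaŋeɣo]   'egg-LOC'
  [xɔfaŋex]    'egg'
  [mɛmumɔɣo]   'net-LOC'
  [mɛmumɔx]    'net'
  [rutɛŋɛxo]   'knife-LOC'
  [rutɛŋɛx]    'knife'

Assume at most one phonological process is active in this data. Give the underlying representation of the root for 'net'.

/mɛmumɔɣ/

The stem for 'net' ends in [ɣ] in [mɛmumɔɣo] but [x] in [mɛmumɔx].
The stem 'knife' ([rutɛŋɛxo], [rutɛŋɛx]) shows [x] unchanged in both environments, so [x] cannot be basic with [ɣ] derived before the LOC suffix.
So /ɣ/ is underlying, and a rule of word-final obstruent devoicing — voiced obstruents become voiceless word-finally — gives [x].
Hence 'net' is /mɛmumɔɣ/ underlyingly.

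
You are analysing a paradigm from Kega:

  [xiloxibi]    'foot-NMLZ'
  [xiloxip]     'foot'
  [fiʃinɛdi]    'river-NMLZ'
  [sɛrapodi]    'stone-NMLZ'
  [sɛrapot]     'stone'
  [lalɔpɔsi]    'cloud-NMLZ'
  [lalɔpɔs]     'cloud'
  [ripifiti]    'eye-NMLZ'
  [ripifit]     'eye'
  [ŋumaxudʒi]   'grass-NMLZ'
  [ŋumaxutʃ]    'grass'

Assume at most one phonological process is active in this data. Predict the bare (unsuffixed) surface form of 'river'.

[fiʃinɛt]

The root 'stone' surfaces as [sɛrapodi] and [sɛrapot], with a stem-final [d] ~ [t] alternation.
Compare 'eye', with invariant [t] in [ripifiti] and [ripifit]: an analysis with underlying /t/ and a rule producing [d] before the NMLZ suffix would wrongly predict alternation here too.
The alternation reflects word-final obstruent devoicing: voiced obstruents become voiceless word-finally. /d/ is underlying.
The one attested form of 'river', [fiʃinɛdi], shows underlying /fiʃinɛd/. Applying the same rule word-finally gives [fiʃinɛt].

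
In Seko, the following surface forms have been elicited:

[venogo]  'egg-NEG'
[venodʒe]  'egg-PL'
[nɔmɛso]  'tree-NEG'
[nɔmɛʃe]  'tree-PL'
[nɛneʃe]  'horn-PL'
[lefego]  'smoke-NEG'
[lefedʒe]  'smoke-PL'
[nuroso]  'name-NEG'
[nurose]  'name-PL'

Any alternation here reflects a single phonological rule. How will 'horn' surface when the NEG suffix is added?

The root 'tree' surfaces as [nɔmɛso] and [nɔmɛʃe], with a stem-final [s] ~ [ʃ] alternation.
If /s/ were underlying and a rule turned it into [ʃ] before the PL suffix, 'name' would also alternate; but it has [s] in both [nuroso] and [nurose].
Therefore /ʃ/ is basic and [s] is derived by depalatalization (palato-alveolar /dʒ/ and /ʃ/ become [g] and [s] when no front vowel follows).
The one attested form of 'horn', [nɛneʃe], shows underlying /nɛneʃ/. Applying the same rule when no front vowel follows gives [nɛneso].

[nɛneso]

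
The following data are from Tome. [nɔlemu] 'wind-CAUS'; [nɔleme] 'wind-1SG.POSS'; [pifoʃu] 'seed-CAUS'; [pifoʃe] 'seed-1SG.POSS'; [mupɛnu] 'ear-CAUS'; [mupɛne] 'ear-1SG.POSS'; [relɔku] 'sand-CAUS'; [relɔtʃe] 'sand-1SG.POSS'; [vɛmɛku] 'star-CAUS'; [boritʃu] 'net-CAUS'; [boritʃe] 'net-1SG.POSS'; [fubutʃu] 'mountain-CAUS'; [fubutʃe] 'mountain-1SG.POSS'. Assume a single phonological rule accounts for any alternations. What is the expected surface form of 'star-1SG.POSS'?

In [relɔku] and [relɔtʃe] the final segment of 'sand' alternates: [k] ~ [tʃ].
If /tʃ/ were underlying and a rule turned it into [k] before the CAUS suffix, 'mountain' would also alternate; but it has [tʃ] in both [fubutʃu] and [fubutʃe].
The alternation reflects palatalization before a front vowel: /k/ becomes palato-alveolar [tʃ] before a front vowel. /k/ is underlying.
The one attested form of 'star', [vɛmɛku], shows underlying /vɛmɛk/. Applying the same rule before a front vowel gives [vɛmɛtʃe].

[vɛmɛtʃe]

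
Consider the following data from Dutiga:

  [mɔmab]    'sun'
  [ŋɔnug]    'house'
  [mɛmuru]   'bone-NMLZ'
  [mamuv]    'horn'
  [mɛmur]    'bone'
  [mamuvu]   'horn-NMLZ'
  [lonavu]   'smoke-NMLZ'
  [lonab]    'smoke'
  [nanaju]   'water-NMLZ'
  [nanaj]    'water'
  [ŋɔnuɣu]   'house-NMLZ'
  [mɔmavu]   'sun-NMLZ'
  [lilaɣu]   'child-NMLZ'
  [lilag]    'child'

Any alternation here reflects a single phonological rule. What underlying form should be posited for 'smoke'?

/lonab/

'smoke' shows [b] ~ [v] at the end of the stem ([lonab] vs [lonavu]).
But 'horn' keeps [v] in both environments ([mamuv], [mamuvu]), so there is no rule changing /v/ to [b] in isolation.
The alternation reflects intervocalic spirantization: voiced stops become fricatives between vowels. /b/ is underlying.
Hence 'smoke' is /lonab/ underlyingly.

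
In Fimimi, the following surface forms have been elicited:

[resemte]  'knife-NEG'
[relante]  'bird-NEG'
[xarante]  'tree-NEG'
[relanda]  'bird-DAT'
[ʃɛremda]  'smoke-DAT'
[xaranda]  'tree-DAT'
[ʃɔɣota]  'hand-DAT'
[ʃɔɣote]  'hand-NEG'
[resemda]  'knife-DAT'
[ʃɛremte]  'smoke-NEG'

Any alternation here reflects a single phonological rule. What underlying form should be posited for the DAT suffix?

The DAT morpheme has two allomorphs, [-da] and [-ta].
By contrast the NEG suffix keeps its initial [t] throughout — that segment must be underlying.
The DAT suffix is therefore /-da/ underlyingly, with post-vocalic devoicing: voiced stops become voiceless after a vowel.

/-da/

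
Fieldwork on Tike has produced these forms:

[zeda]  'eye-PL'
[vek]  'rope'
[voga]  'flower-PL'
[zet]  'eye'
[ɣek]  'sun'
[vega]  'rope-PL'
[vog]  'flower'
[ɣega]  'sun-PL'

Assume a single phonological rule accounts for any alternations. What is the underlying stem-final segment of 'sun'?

The root 'sun' surfaces as [ɣega] and [ɣek], with a stem-final [g] ~ [k] alternation.
But 'flower' keeps [g] in both environments ([voga], [vog]), so there is no rule changing /g/ to [k] in isolation.
Therefore /k/ is basic and [g] is derived by intervocalic voicing (voiceless stops become voiced between vowels).

/k/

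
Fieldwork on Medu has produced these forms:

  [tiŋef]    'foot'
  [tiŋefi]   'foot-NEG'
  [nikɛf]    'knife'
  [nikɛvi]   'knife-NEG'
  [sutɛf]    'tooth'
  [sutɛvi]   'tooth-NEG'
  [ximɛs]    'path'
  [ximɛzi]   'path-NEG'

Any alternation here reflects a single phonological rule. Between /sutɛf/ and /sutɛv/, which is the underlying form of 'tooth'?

/sutɛv/

The stem for 'tooth' ends in [f] in [sutɛf] but [v] in [sutɛvi].
If /f/ were underlying and a rule turned it into [v] before the NEG suffix, 'foot' would also alternate; but it has [f] in both [tiŋef] and [tiŋefi].
So /v/ is underlying, and a rule of word-final obstruent devoicing — voiced obstruents become voiceless word-finally — gives [f].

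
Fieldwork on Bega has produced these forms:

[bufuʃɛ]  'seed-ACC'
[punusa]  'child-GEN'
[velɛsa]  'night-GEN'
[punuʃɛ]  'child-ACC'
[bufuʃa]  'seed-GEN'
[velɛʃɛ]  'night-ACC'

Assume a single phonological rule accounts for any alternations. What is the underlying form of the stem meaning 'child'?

The root 'child' surfaces as [punuʃɛ] and [punusa], with a stem-final [ʃ] ~ [s] alternation.
But 'seed' keeps [ʃ] in both environments ([bufuʃɛ], [bufuʃa]), so there is no rule changing /ʃ/ to [s] before the GEN suffix.
The underlying segment must be /s/; /s/ becomes palato-alveolar [ʃ] before a front vowel, yielding [ʃ] there.
The underlying form of 'child' is therefore /punus/.

/punus/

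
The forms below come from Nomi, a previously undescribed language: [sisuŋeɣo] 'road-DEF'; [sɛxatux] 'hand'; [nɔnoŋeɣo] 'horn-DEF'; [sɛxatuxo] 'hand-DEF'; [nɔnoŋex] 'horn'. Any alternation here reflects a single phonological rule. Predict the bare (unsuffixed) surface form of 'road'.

In [nɔnoŋex] and [nɔnoŋeɣo] the final segment of 'horn' alternates: [x] ~ [ɣ].
If /x/ were underlying and a rule turned it into [ɣ] before the DEF suffix, 'hand' would also alternate; but it has [x] in both [sɛxatux] and [sɛxatuxo].
So /ɣ/ is underlying, and a rule of word-final obstruent devoicing — voiced obstruents become voiceless word-finally — gives [x].
From [sisuŋeɣo] the stem 'road' is /sisuŋeɣ/; word-finally this yields [sisuŋex].

[sisuŋex]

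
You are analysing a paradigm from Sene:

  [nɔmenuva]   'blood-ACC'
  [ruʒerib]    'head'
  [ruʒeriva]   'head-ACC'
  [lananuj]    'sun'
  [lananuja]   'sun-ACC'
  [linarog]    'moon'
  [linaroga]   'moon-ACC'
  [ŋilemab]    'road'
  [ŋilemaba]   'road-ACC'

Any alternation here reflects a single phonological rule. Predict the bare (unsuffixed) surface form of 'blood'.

[nɔmenub]

The root 'head' surfaces as [ruʒerib] and [ruʒeriva], with a stem-final [b] ~ [v] alternation.
Compare 'road', with invariant [b] in [ŋilemab] and [ŋilemaba]: an analysis with underlying /b/ and a rule producing [v] before the ACC suffix would wrongly predict alternation here too.
The underlying segment must be /v/; voiced fricatives become stops word-finally, yielding [b] there.
From [nɔmenuva] the stem 'blood' is /nɔmenuv/; word-finally this yields [nɔmenub].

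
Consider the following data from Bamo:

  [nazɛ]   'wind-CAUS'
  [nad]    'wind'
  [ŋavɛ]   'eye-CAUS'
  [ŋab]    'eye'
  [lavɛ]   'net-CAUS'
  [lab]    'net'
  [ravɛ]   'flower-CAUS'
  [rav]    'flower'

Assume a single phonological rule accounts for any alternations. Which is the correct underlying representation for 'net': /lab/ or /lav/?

'net' shows [v] ~ [b] at the end of the stem ([lavɛ] vs [lab]).
The stem 'flower' ([ravɛ], [rav]) shows [v] unchanged in both environments, so [v] cannot be basic with [b] derived in isolation.
So /b/ is underlying, and a rule of intervocalic spirantization — voiced stops become fricatives between vowels — gives [v].

/lab/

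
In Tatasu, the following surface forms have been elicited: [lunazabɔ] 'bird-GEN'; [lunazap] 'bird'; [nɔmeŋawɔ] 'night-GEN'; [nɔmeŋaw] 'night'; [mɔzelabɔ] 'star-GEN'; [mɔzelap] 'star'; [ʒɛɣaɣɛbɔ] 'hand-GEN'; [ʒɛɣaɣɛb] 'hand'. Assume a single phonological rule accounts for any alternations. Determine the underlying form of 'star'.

/mɔzelap/

The root 'star' surfaces as [mɔzelabɔ] and [mɔzelap], with a stem-final [b] ~ [p] alternation.
The stem 'hand' ([ʒɛɣaɣɛbɔ], [ʒɛɣaɣɛb]) shows [b] unchanged in both environments, so [b] cannot be basic with [p] derived in isolation.
Therefore /p/ is basic and [b] is derived by intervocalic voicing (voiceless stops become voiced between vowels).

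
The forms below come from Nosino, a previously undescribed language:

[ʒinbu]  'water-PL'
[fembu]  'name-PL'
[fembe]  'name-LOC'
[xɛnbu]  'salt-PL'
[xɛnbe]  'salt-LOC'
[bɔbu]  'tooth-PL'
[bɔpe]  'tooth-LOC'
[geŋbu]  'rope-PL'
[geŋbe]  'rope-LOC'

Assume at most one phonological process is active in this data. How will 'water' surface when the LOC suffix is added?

[ʒinbe]

The LOC morpheme has two allomorphs, [-be] and [-pe].
By contrast the PL suffix keeps its initial [b] throughout — that segment must be underlying.
The LOC suffix is therefore /-pe/ underlyingly, with post-nasal voicing: voiceless stops become voiced after a nasal.
After 'water', which ends in a nasal, the suffix surfaces as [-be], giving [ʒinbe].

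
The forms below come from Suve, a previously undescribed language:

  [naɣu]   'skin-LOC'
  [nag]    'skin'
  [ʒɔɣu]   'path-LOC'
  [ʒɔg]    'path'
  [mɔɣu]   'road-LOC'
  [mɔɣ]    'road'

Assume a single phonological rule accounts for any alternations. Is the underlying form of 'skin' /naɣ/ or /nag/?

'skin' shows [ɣ] ~ [g] at the end of the stem ([naɣu] vs [nag]).
Compare 'road', with invariant [ɣ] in [mɔɣu] and [mɔɣ]: an analysis with underlying /ɣ/ and a rule producing [g] in isolation would wrongly predict alternation here too.
The alternation reflects intervocalic spirantization: voiced stops become fricatives between vowels. /g/ is underlying.

/nag/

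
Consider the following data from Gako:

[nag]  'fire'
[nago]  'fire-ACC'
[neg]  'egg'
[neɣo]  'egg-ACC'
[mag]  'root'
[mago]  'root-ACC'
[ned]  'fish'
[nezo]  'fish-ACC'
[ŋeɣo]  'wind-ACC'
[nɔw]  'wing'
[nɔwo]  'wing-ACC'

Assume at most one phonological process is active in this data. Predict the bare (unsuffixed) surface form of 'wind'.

[ŋeg]

In [neg] and [neɣo] the final segment of 'egg' alternates: [g] ~ [ɣ].
If /g/ were underlying and a rule turned it into [ɣ] before the ACC suffix, 'root' would also alternate; but it has [g] in both [mag] and [mago].
So /ɣ/ is underlying, and a rule of word-final hardening — voiced fricatives become stops word-finally — gives [g].
The one attested form of 'wind', [ŋeɣo], shows underlying /ŋeɣ/. Applying the same rule word-finally gives [ŋeg].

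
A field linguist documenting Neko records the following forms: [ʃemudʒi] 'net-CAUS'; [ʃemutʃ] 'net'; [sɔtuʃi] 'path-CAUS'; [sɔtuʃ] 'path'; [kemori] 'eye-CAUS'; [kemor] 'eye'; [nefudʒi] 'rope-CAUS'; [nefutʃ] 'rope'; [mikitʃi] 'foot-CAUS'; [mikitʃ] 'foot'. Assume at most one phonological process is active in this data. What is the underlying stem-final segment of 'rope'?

The stem for 'rope' ends in [dʒ] in [nefudʒi] but [tʃ] in [nefutʃ].
Compare 'foot', with invariant [tʃ] in [mikitʃi] and [mikitʃ]: an analysis with underlying /tʃ/ and a rule producing [dʒ] before the CAUS suffix would wrongly predict alternation here too.
The alternation reflects word-final obstruent devoicing: voiced obstruents become voiceless word-finally. /dʒ/ is underlying.

/dʒ/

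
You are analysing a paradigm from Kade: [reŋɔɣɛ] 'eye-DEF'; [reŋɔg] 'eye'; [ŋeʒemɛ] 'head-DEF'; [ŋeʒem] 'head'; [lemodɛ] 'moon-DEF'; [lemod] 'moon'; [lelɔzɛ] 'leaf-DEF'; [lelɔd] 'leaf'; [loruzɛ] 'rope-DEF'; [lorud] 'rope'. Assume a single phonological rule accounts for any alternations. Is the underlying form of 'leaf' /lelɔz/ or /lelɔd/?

'leaf' shows [z] ~ [d] at the end of the stem ([lelɔzɛ] vs [lelɔd]).
The stem 'moon' ([lemodɛ], [lemod]) shows [d] unchanged in both environments, so [d] cannot be basic with [z] derived before the DEF suffix.
So /z/ is underlying, and a rule of word-final hardening — voiced fricatives become stops word-finally — gives [d].

/lelɔz/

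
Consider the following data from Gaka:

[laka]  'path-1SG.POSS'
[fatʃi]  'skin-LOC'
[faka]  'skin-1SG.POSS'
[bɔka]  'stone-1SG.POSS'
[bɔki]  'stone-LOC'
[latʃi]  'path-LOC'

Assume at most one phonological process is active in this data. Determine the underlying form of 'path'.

'path' shows [tʃ] ~ [k] at the end of the stem ([latʃi] vs [laka]).
If /k/ were underlying and a rule turned it into [tʃ] before the LOC suffix, 'stone' would also alternate; but it has [k] in both [bɔki] and [bɔka].
Therefore /tʃ/ is basic and [k] is derived by depalatalization (palato-alveolar /tʃ/ becomes [k] when no front vowel follows).

/latʃ/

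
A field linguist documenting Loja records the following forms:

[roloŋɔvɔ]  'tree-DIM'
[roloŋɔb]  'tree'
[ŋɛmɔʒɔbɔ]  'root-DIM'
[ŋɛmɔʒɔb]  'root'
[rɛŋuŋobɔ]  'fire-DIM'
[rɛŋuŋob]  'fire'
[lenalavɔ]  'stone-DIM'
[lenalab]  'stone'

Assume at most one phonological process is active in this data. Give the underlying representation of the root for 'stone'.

/lenalav/

In [lenalavɔ] and [lenalab] the final segment of 'stone' alternates: [v] ~ [b].
Compare 'root', with invariant [b] in [ŋɛmɔʒɔbɔ] and [ŋɛmɔʒɔb]: an analysis with underlying /b/ and a rule producing [v] before the DIM suffix would wrongly predict alternation here too.
The underlying segment must be /v/; voiced fricatives become stops word-finally, yielding [b] there.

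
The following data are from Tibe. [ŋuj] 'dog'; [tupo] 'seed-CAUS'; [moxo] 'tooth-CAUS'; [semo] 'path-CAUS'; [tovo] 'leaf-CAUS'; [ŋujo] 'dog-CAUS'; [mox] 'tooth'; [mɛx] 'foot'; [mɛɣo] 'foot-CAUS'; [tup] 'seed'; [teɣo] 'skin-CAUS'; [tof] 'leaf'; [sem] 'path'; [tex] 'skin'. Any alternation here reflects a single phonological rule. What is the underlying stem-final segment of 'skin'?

'skin' shows [ɣ] ~ [x] at the end of the stem ([teɣo] vs [tex]).
If /x/ were underlying and a rule turned it into [ɣ] before the CAUS suffix, 'tooth' would also alternate; but it has [x] in both [moxo] and [mox].
Therefore /ɣ/ is basic and [x] is derived by word-final obstruent devoicing (voiced obstruents become voiceless word-finally).

/ɣ/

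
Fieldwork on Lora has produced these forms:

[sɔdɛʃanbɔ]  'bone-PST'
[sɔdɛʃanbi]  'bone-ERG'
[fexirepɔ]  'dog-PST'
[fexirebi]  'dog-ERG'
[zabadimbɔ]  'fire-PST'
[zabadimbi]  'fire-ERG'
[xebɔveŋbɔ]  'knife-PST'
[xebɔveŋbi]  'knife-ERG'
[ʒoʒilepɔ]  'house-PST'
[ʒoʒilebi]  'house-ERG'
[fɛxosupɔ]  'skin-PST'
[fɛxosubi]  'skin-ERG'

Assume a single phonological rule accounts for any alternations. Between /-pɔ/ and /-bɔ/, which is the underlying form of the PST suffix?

/-pɔ/

The PST morpheme has two allomorphs, [-bɔ] and [-pɔ].
The ERG suffix, which begins with [b], is invariant after every stem; so [b] is not altered by any rule here.
The PST suffix is therefore /-pɔ/ underlyingly, with post-nasal voicing: voiceless stops become voiced after a nasal.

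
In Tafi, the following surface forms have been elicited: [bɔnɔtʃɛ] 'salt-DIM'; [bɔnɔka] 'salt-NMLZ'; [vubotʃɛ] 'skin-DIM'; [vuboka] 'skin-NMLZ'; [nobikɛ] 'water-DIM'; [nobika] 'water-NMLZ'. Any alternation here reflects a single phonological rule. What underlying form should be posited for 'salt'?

/bɔnɔtʃ/

The stem for 'salt' ends in [tʃ] in [bɔnɔtʃɛ] but [k] in [bɔnɔka].
If /k/ were underlying and a rule turned it into [tʃ] before the DIM suffix, 'water' would also alternate; but it has [k] in both [nobikɛ] and [nobika].
The alternation reflects depalatalization: palato-alveolar /tʃ/ becomes [k] when no front vowel follows. /tʃ/ is underlying.
The underlying form of 'salt' is therefore /bɔnɔtʃ/.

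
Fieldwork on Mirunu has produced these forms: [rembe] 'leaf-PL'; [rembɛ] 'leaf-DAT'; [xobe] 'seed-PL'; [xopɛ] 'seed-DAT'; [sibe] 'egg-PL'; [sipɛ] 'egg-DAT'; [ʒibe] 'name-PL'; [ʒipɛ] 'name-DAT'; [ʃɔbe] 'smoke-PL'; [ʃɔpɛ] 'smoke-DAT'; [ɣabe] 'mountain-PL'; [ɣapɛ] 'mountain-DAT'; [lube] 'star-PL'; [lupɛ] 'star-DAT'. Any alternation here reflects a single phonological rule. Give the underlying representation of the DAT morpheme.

/-pɛ/

The DAT suffix surfaces as [-bɛ] and [-pɛ], depending on the final segment of the stem.
By contrast the PL suffix keeps its initial [b] throughout — that segment must be underlying.
The DAT suffix is therefore /-pɛ/ underlyingly, with post-nasal voicing: voiceless stops become voiced after a nasal.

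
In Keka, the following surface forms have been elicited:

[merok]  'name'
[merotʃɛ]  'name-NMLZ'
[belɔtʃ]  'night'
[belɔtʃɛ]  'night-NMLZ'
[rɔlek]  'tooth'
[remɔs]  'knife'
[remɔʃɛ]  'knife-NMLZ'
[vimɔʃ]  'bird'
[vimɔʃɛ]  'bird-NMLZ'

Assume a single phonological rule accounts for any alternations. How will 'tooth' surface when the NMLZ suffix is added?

'name' shows [k] ~ [tʃ] at the end of the stem ([merok] vs [merotʃɛ]).
But 'night' keeps [tʃ] in both environments ([belɔtʃ], [belɔtʃɛ]), so there is no rule changing /tʃ/ to [k] in isolation.
The underlying segment must be /k/; /k/ and /s/ become palato-alveolar [tʃ] and [ʃ] before a front vowel, yielding [tʃ] there.
The one attested form of 'tooth', [rɔlek], shows underlying /rɔlek/. Applying the same rule before a front vowel gives [rɔletʃɛ].

[rɔletʃɛ]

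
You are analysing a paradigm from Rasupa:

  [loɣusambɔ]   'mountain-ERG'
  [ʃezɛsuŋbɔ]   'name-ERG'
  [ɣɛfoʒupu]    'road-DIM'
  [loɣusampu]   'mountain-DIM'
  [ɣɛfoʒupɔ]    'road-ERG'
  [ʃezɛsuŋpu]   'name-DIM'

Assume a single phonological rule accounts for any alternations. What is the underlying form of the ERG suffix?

The ERG morpheme has two allomorphs, [-bɔ] and [-pɔ].
By contrast the DIM suffix keeps its initial [p] throughout — that segment must be underlying.
So the underlying form is /-bɔ/, and voiced stops become voiceless after a vowel.

/-bɔ/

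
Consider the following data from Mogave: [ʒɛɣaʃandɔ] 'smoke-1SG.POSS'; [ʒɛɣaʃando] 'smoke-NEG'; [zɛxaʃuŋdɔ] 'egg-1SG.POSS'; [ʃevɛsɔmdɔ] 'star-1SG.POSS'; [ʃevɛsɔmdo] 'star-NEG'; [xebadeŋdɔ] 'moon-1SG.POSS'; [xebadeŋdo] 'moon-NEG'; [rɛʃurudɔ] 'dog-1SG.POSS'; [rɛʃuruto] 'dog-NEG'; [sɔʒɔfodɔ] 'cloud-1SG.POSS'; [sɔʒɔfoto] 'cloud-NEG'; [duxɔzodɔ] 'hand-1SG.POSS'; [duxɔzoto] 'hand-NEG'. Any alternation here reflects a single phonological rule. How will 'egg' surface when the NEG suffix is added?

[zɛxaʃuŋdo]

The NEG morpheme has two allomorphs, [-do] and [-to].
The 1SG.POSS suffix, which begins with [d], is invariant after every stem; so [d] is not altered by any rule here.
So the underlying form is /-to/, and voiceless stops become voiced after a nasal.
After 'egg', which ends in a nasal, the suffix surfaces as [-do], giving [zɛxaʃuŋdo].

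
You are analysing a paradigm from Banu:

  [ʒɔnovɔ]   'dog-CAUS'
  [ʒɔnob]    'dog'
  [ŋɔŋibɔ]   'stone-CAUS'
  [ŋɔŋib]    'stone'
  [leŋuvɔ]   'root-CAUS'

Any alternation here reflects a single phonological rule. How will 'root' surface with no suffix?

[leŋub]

The stem for 'dog' ends in [v] in [ʒɔnovɔ] but [b] in [ʒɔnob].
Compare 'stone', with invariant [b] in [ŋɔŋibɔ] and [ŋɔŋib]: an analysis with underlying /b/ and a rule producing [v] before the CAUS suffix would wrongly predict alternation here too.
The underlying segment must be /v/; voiced fricatives become stops word-finally, yielding [b] there.
The one attested form of 'root', [leŋuvɔ], shows underlying /leŋuv/. Applying the same rule word-finally gives [leŋub].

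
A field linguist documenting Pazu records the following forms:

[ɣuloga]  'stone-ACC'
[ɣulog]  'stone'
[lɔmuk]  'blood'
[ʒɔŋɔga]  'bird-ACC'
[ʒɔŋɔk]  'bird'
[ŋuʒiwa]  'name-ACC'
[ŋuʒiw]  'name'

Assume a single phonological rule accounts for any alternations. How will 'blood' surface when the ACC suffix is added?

[lɔmuga]

In [ʒɔŋɔga] and [ʒɔŋɔk] the final segment of 'bird' alternates: [g] ~ [k].
The stem 'stone' ([ɣuloga], [ɣulog]) shows [g] unchanged in both environments, so [g] cannot be basic with [k] derived in isolation.
So /k/ is underlying, and a rule of intervocalic voicing — voiceless stops become voiced between vowels — gives [g].
From [lɔmuk] the stem 'blood' is /lɔmuk/; between vowels this yields [lɔmuga].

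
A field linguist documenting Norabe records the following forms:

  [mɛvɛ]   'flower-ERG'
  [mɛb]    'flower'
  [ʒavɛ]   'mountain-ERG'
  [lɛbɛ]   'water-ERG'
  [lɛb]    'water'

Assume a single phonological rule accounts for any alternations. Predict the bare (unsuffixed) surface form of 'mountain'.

The stem for 'flower' ends in [v] in [mɛvɛ] but [b] in [mɛb].
If /b/ were underlying and a rule turned it into [v] before the ERG suffix, 'water' would also alternate; but it has [b] in both [lɛbɛ] and [lɛb].
Therefore /v/ is basic and [b] is derived by word-final hardening (voiced fricatives become stops word-finally).
From [ʒavɛ] the stem 'mountain' is /ʒav/; word-finally this yields [ʒab].

[ʒab]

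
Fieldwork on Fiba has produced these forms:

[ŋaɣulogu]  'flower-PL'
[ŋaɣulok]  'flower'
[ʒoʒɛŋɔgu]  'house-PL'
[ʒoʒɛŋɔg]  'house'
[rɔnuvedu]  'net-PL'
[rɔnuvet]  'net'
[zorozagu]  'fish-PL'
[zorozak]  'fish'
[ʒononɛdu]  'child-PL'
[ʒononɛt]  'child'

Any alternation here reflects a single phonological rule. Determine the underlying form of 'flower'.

/ŋaɣulok/

The stem for 'flower' ends in [g] in [ŋaɣulogu] but [k] in [ŋaɣulok].
Compare 'house', with invariant [g] in [ʒoʒɛŋɔgu] and [ʒoʒɛŋɔg]: an analysis with underlying /g/ and a rule producing [k] in isolation would wrongly predict alternation here too.
Therefore /k/ is basic and [g] is derived by intervocalic voicing (voiceless stops become voiced between vowels).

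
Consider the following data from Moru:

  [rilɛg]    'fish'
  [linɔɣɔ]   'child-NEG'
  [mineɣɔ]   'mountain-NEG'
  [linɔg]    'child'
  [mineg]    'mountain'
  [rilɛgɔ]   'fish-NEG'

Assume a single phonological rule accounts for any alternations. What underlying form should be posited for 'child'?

/linɔɣ/

'child' shows [g] ~ [ɣ] at the end of the stem ([linɔg] vs [linɔɣɔ]).
The stem 'fish' ([rilɛg], [rilɛgɔ]) shows [g] unchanged in both environments, so [g] cannot be basic with [ɣ] derived before the NEG suffix.
Therefore /ɣ/ is basic and [g] is derived by word-final hardening (voiced fricatives become stops word-finally).
The underlying form of 'child' is therefore /linɔɣ/.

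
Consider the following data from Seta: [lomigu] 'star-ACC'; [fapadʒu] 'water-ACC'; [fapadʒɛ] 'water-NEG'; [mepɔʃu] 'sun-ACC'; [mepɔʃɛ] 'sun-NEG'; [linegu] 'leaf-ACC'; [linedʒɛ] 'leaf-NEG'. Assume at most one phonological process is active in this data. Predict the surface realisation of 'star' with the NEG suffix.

[lomidʒɛ]

'leaf' shows [g] ~ [dʒ] at the end of the stem ([linegu] vs [linedʒɛ]).
If /dʒ/ were underlying and a rule turned it into [g] before the ACC suffix, 'water' would also alternate; but it has [dʒ] in both [fapadʒu] and [fapadʒɛ].
The alternation reflects palatalization before a front vowel: /g/ becomes palato-alveolar [dʒ] before a front vowel. /g/ is underlying.
The one attested form of 'star', [lomigu], shows underlying /lomig/. Applying the same rule before a front vowel gives [lomidʒɛ].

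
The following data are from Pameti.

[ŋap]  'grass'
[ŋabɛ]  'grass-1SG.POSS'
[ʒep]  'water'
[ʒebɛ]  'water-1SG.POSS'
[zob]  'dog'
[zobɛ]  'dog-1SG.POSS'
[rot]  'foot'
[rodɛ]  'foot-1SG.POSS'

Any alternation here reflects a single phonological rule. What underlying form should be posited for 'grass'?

In [ŋap] and [ŋabɛ] the final segment of 'grass' alternates: [p] ~ [b].
Compare 'dog', with invariant [b] in [zob] and [zobɛ]: an analysis with underlying /b/ and a rule producing [p] in isolation would wrongly predict alternation here too.
Therefore /p/ is basic and [b] is derived by intervocalic voicing (voiceless stops become voiced between vowels).

/ŋap/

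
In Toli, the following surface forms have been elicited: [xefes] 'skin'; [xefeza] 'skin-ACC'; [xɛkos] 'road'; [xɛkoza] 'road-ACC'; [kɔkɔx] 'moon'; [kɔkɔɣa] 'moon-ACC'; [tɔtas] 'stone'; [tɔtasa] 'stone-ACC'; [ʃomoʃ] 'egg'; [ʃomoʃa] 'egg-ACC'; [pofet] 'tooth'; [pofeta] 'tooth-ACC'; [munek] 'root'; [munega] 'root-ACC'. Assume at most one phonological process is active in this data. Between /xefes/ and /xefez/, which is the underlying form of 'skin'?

The stem for 'skin' ends in [s] in [xefes] but [z] in [xefeza].
But 'stone' keeps [s] in both environments ([tɔtas], [tɔtasa]), so there is no rule changing /s/ to [z] before the ACC suffix.
Therefore /z/ is basic and [s] is derived by word-final obstruent devoicing (voiced obstruents become voiceless word-finally).

/xefez/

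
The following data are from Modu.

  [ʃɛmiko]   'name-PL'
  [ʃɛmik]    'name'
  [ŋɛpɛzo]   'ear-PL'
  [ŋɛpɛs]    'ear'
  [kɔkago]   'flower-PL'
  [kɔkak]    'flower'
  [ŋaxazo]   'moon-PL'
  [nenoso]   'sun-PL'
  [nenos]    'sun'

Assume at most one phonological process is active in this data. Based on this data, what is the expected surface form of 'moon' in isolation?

[ŋaxas]

The root 'ear' surfaces as [ŋɛpɛzo] and [ŋɛpɛs], with a stem-final [z] ~ [s] alternation.
The stem 'sun' ([nenoso], [nenos]) shows [s] unchanged in both environments, so [s] cannot be basic with [z] derived before the PL suffix.
So /z/ is underlying, and a rule of word-final obstruent devoicing — voiced obstruents become voiceless word-finally — gives [s].
From [ŋaxazo] the stem 'moon' is /ŋaxaz/; word-finally this yields [ŋaxas].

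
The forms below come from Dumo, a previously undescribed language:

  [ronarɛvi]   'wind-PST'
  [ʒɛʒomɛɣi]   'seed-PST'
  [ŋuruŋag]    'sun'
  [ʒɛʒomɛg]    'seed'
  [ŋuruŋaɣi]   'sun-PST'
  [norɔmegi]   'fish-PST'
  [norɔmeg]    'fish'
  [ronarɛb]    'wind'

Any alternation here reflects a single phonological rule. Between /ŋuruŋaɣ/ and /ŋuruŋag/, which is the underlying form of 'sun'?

The root 'sun' surfaces as [ŋuruŋaɣi] and [ŋuruŋag], with a stem-final [ɣ] ~ [g] alternation.
Compare 'fish', with invariant [g] in [norɔmegi] and [norɔmeg]: an analysis with underlying /g/ and a rule producing [ɣ] before the PST suffix would wrongly predict alternation here too.
Therefore /ɣ/ is basic and [g] is derived by word-final hardening (voiced fricatives become stops word-finally).

/ŋuruŋaɣ/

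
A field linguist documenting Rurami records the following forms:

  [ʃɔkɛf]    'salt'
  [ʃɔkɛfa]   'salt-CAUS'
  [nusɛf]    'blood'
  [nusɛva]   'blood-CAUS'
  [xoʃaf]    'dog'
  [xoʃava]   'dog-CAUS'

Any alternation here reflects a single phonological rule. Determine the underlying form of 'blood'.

/nusɛv/

The stem for 'blood' ends in [f] in [nusɛf] but [v] in [nusɛva].
If /f/ were underlying and a rule turned it into [v] before the CAUS suffix, 'salt' would also alternate; but it has [f] in both [ʃɔkɛf] and [ʃɔkɛfa].
The alternation reflects word-final obstruent devoicing: voiced obstruents become voiceless word-finally. /v/ is underlying.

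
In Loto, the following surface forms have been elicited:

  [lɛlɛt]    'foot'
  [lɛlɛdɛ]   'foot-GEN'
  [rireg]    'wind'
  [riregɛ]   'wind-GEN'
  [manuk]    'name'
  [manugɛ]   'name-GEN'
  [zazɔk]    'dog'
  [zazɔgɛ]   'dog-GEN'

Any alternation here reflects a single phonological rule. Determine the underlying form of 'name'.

/manuk/

'name' shows [k] ~ [g] at the end of the stem ([manuk] vs [manugɛ]).
Compare 'wind', with invariant [g] in [rireg] and [riregɛ]: an analysis with underlying /g/ and a rule producing [k] in isolation would wrongly predict alternation here too.
The underlying segment must be /k/; voiceless stops become voiced between vowels, yielding [g] there.
The underlying form of 'name' is therefore /manuk/.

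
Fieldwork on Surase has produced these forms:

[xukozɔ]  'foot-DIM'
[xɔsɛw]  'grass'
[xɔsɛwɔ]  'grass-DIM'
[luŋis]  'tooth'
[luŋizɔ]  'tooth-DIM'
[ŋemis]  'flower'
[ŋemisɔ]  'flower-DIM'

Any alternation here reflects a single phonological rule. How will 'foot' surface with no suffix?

In [luŋis] and [luŋizɔ] the final segment of 'tooth' alternates: [s] ~ [z].
But 'flower' keeps [s] in both environments ([ŋemis], [ŋemisɔ]), so there is no rule changing /s/ to [z] before the DIM suffix.
Therefore /z/ is basic and [s] is derived by word-final obstruent devoicing (voiced obstruents become voiceless word-finally).
The one attested form of 'foot', [xukozɔ], shows underlying /xukoz/. Applying the same rule word-finally gives [xukos].

[xukos]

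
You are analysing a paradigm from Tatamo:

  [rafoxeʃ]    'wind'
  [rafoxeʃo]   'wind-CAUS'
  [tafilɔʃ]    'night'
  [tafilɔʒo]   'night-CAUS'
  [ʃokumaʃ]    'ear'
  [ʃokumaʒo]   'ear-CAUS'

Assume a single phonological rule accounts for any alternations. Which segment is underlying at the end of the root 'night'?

/ʒ/

In [tafilɔʃ] and [tafilɔʒo] the final segment of 'night' alternates: [ʃ] ~ [ʒ].
But 'wind' keeps [ʃ] in both environments ([rafoxeʃ], [rafoxeʃo]), so there is no rule changing /ʃ/ to [ʒ] before the CAUS suffix.
The underlying segment must be /ʒ/; voiced obstruents become voiceless word-finally, yielding [ʃ] there.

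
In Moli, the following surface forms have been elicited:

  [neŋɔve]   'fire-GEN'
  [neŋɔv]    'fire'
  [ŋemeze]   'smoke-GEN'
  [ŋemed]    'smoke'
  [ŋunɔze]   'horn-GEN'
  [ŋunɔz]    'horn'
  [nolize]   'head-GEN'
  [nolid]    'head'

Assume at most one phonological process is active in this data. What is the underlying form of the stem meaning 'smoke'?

'smoke' shows [z] ~ [d] at the end of the stem ([ŋemeze] vs [ŋemed]).
But 'horn' keeps [z] in both environments ([ŋunɔze], [ŋunɔz]), so there is no rule changing /z/ to [d] in isolation.
So /d/ is underlying, and a rule of intervocalic spirantization — voiced stops become fricatives between vowels — gives [z].

/ŋemed/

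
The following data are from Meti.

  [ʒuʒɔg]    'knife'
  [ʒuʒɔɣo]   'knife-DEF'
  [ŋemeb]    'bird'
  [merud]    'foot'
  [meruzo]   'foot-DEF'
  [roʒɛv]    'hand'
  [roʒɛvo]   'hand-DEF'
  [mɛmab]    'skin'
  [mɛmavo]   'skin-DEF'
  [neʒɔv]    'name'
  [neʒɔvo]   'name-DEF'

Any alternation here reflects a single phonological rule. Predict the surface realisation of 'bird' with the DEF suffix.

The stem for 'skin' ends in [b] in [mɛmab] but [v] in [mɛmavo].
But 'name' keeps [v] in both environments ([neʒɔv], [neʒɔvo]), so there is no rule changing /v/ to [b] in isolation.
So /b/ is underlying, and a rule of intervocalic spirantization — voiced stops become fricatives between vowels — gives [v].
The one attested form of 'bird', [ŋemeb], shows underlying /ŋemeb/. Applying the same rule between vowels gives [ŋemevo].

[ŋemevo]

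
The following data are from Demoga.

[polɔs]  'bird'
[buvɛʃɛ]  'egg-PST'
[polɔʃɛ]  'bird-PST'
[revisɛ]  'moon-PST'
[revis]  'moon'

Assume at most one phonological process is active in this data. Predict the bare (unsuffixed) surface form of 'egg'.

[buvɛs]

The root 'bird' surfaces as [polɔs] and [polɔʃɛ], with a stem-final [s] ~ [ʃ] alternation.
Compare 'moon', with invariant [s] in [revis] and [revisɛ]: an analysis with underlying /s/ and a rule producing [ʃ] before the PST suffix would wrongly predict alternation here too.
The alternation reflects depalatalization: palato-alveolar /ʃ/ becomes [s] when no front vowel follows. /ʃ/ is underlying.
From [buvɛʃɛ] the stem 'egg' is /buvɛʃ/; when no front vowel follows this yields [buvɛs].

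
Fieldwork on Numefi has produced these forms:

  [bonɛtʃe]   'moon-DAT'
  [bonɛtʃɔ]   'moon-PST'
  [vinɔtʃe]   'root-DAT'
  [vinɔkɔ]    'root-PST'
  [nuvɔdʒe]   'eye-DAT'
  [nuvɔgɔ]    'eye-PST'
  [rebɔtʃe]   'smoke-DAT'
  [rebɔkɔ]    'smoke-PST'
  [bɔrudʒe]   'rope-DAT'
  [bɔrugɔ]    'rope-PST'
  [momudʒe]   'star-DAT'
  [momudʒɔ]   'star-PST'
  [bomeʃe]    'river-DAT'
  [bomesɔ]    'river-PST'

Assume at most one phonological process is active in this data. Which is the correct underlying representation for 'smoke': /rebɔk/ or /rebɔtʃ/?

/rebɔk/

The root 'smoke' surfaces as [rebɔtʃe] and [rebɔkɔ], with a stem-final [tʃ] ~ [k] alternation.
If /tʃ/ were underlying and a rule turned it into [k] before the PST suffix, 'moon' would also alternate; but it has [tʃ] in both [bonɛtʃe] and [bonɛtʃɔ].
So /k/ is underlying, and a rule of palatalization before a front vowel — /k/, /g/ and /s/ become palato-alveolar [tʃ], [dʒ] and [ʃ] before a front vowel — gives [tʃ].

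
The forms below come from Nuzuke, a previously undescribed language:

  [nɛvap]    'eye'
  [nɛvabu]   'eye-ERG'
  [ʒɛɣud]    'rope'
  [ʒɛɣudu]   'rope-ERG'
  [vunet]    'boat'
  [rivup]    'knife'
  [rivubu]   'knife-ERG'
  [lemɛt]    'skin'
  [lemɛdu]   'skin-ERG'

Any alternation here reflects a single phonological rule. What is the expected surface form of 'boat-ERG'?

[vunedu]

The stem for 'skin' ends in [t] in [lemɛt] but [d] in [lemɛdu].
The stem 'rope' ([ʒɛɣud], [ʒɛɣudu]) shows [d] unchanged in both environments, so [d] cannot be basic with [t] derived in isolation.
So /t/ is underlying, and a rule of intervocalic voicing — voiceless stops become voiced between vowels — gives [d].
The one attested form of 'boat', [vunet], shows underlying /vunet/. Applying the same rule between vowels gives [vunedu].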